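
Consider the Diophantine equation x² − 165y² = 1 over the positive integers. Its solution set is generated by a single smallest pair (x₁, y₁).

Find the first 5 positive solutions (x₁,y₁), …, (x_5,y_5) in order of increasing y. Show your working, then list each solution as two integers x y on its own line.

√165 → a₀=12, period (1,5,2,5,1,24); ℓ=6 even so k=5
a_0=12:  p_0=12·1+0=12,  q_0=12·0+1=1
a_1=1:  p_1=1·12+1=13,  q_1=1·1+0=1
…
a_4=5:  p_4=5·167+77=912,  q_4=5·13+6=71
a_5=1:  p_5=1·912+167=1079,  q_5=1·71+13=84
(x₁, y₁) = (1079, 84);  1079² − 165·84² = 1 ✓
k=2:  x_2 = 1079·1079+165·84·84 = 2328481,  y_2 = 1079·84+84·1079 = 181272
k=3:  x_3 = 1079·2328481+165·84·181272 = 5024860919,  y_3 = 1079·181272+84·2328481 = 391184892
k=4:  x_4 = 1079·5024860919+165·84·391184892 = 10843647534721,  y_4 = 1079·391184892+84·5024860919 = 844176815664
k=5:  x_5 = 1079·10843647534721+165·84·844176815664 = 23400586355066999,  y_5 = 1079·844176815664+84·10843647534721 = 1821733177018020

1079 84
2328481 181272
5024860919 391184892
10843647534721 844176815664
23400586355066999 1821733177018020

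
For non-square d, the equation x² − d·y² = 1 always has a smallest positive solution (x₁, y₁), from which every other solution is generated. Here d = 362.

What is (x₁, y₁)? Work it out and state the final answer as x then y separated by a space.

723 38

√362 → a₀=19, period (38); ℓ=1 odd so k=1
a_0=19:  p_0=19·1+0=19,  q_0=19·0+1=1
a_1=38:  p_1=38·19+1=723,  q_1=38·1+0=38
fundamental: x₁=723, y₁=38  (since 522729 − 362·1444 = 1)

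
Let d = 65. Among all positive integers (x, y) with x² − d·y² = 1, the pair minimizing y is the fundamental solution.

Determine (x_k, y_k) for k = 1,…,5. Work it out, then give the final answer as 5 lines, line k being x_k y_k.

[8; 16] for √65; ℓ=1 ⇒ convergent index 1
step 0: (8, 1)  from 8·(1,0) + (0,1)
step 1: (129, 16)  from 16·(8,1) + (1,0)
fundamental: x₁=129, y₁=16  (since 16641 − 65·256 = 1)
n=2: (129,16)∘(129,16) = (129·129+65·16·16, 129·16+16·129) = (33281,4128)
n=3: (33281,4128)∘(129,16) = (129·33281+65·16·4128, 129·4128+16·33281) = (8586369,1065008)
n=4: (8586369,1065008)∘(129,16) = (129·8586369+65·16·1065008, 129·1065008+16·8586369) = (2215249921,274767936)
n=5: (2215249921,274767936)∘(129,16) = (129·2215249921+65·16·274767936, 129·274767936+16·2215249921) = (571525893249,70889062480)

129 16
33281 4128
8586369 1065008
2215249921 274767936
571525893249 70889062480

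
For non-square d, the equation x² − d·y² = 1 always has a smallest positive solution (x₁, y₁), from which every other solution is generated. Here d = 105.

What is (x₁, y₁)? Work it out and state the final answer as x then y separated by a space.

41 4

√105 = [10; 4,20, …], period ℓ=2 (even) → k=1
step 0: (10, 1)  from 10·(1,0) + (0,1)
step 1: (41, 4)  from 4·(10,1) + (1,0)
fundamental: x₁=41, y₁=4  (since 1681 − 105·16 = 1)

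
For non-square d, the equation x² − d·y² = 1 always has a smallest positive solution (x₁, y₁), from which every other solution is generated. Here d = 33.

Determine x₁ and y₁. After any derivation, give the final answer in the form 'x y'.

23 4

d=33: √d = [5; 1,2,1,10] (ℓ=4, even), read p_3/q_3
step 0: (5, 1)  from 5·(1,0) + (0,1)
step 1: (6, 1)  from 1·(5,1) + (1,0)
step 2: (17, 3)  from 2·(6,1) + (5,1)
step 3: (23, 4)  from 1·(17,3) + (6,1)
(x₁, y₁) = (23, 4);  23² − 33·4² = 1 ✓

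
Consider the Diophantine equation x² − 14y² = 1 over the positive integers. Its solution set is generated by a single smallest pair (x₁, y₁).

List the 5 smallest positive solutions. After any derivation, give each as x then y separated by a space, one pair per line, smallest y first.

15 4
449 120
13455 3596
403201 107760
12082575 3229204

[3; 1,2,1,6] for √14; ℓ=4 ⇒ convergent index 3
k=0  a_k=3  p_k/q_k = 3/1
k=1  a_k=1  p_k/q_k = 4/1
k=2  a_k=2  p_k/q_k = 11/3
k=3  a_k=1  p_k/q_k = 15/4
(x₁, y₁) = (15, 4);  15² − 14·4² = 1 ✓
(x_2, y_2) = (15·15 + 14·4·4, 15·4 + 4·15) = (449, 120)
(x_3, y_3) = (15·449 + 14·4·120, 15·120 + 4·449) = (13455, 3596)
(x_4, y_4) = (15·13455 + 14·4·3596, 15·3596 + 4·13455) = (403201, 107760)
(x_5, y_5) = (15·403201 + 14·4·107760, 15·107760 + 4·403201) = (12082575, 3229204)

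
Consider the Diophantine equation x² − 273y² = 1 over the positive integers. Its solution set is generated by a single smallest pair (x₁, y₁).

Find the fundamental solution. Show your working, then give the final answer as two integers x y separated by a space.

[16; 1,1,10,1,1,32] for √273; ℓ=6 ⇒ convergent index 5
a_0=16:  p_0=16·1+0=16,  q_0=16·0+1=1
a_1=1:  p_1=1·16+1=17,  q_1=1·1+0=1
a_2=1:  p_2=1·17+16=33,  q_2=1·1+1=2
a_3=10:  p_3=10·33+17=347,  q_3=10·2+1=21
a_4=1:  p_4=1·347+33=380,  q_4=1·21+2=23
a_5=1:  p_5=1·380+347=727,  q_5=1·23+21=44
→ (727, 44).  Check: 727²=528529, 273·44²=528528, difference 1.

727 44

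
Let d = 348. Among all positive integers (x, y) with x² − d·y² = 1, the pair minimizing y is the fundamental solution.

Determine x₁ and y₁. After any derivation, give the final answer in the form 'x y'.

√348 → a₀=18, period (1,1,1,8,1,1,1,36); ℓ=8 even so k=7
step 0: (18, 1)  from 18·(1,0) + (0,1)
…
step 4: (485, 26)  from 8·(56,3) + (37,2)
step 5: (541, 29)  from 1·(485,26) + (56,3)
step 6: (1026, 55)  from 1·(541,29) + (485,26)
step 7: (1567, 84)  from 1·(1026,55) + (541,29)
→ (1567, 84).  Check: 1567²=2455489, 348·84²=2455488, difference 1.

1567 84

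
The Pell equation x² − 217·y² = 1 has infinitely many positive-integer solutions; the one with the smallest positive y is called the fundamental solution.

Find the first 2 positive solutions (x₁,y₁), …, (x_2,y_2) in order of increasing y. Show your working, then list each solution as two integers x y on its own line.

d=217: √d = [14; 1,2,1,2,1,…,2,1,28] (ℓ=16, even), read p_15/q_15
step 0: (14, 1)  from 14·(1,0) + (0,1)
…
step 5: (221, 15)  from 1·(162,11) + (59,4)
…
step 7: (3668, 249)  from 9·(383,26) + (221,15)
…
step 10: (154218, 10469)  from 1·(139163,9447) + (15055,1022)
…
step 12: (740980, 50301)  from 2·(293381,19916) + (154218,10469)
…
step 14: (2809702, 190735)  from 2·(1034361,70217) + (740980,50301)
step 15: (3844063, 260952)  from 1·(2809702,190735) + (1034361,70217)
(x₁, y₁) = (3844063, 260952);  3844063² − 217·260952² = 1 ✓
k=2:  x_2 = 3844063·3844063+217·260952·260952 = 29553640695937,  y_2 = 3844063·260952+260952·3844063 = 2006231855952

3844063 260952
29553640695937 2006231855952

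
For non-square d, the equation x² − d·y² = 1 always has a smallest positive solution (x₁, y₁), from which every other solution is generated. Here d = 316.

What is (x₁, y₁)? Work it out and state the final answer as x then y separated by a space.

√316 → a₀=17, period (1,3,2,8,2,3,1,34); ℓ=8 even so k=7
i=0: a=17 ⇒ p=17, q=1
…
i=2: a=3 ⇒ p=71, q=4
i=3: a=2 ⇒ p=160, q=9
…
i=6: a=3 ⇒ p=9937, q=559
i=7: a=1 ⇒ p=12799, q=720
→ (12799, 720).  Check: 12799²=163814401, 316·720²=163814400, difference 1.

12799 720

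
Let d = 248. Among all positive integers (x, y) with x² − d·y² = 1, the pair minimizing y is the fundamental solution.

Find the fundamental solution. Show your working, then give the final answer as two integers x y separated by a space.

√248 → a₀=15, period (1,2,1,30); ℓ=4 even so k=3
a_0=15:  p_0=15·1+0=15,  q_0=15·0+1=1
…
a_2=2:  p_2=2·16+15=47,  q_2=2·1+1=3
a_3=1:  p_3=1·47+16=63,  q_3=1·3+1=4
fundamental: x₁=63, y₁=4  (since 3969 − 248·16 = 1)

63 4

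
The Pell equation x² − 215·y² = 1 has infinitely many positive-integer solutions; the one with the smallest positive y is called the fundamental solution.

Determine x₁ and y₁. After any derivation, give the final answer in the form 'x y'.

44 3

[14; 1,1,1,28] for √215; ℓ=4 ⇒ convergent index 3
i=0: a=14 ⇒ p=14, q=1
…
i=2: a=1 ⇒ p=29, q=2
i=3: a=1 ⇒ p=44, q=3
→ (44, 3).  Check: 44²=1936, 215·3²=1935, difference 1.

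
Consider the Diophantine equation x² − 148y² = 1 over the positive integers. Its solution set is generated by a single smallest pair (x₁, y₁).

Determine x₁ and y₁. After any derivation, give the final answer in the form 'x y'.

[12; 6,24] for √148; ℓ=2 ⇒ convergent index 1
a_0=12:  p_0=12·1+0=12,  q_0=12·0+1=1
a_1=6:  p_1=6·12+1=73,  q_1=6·1+0=6
(x₁, y₁) = (73, 6);  73² − 148·6² = 1 ✓

73 6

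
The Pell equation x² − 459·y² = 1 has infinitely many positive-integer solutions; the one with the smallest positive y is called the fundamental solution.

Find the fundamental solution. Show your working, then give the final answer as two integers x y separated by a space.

499850 23331

[21; 2,2,1,4,21,4,1,2,2,42] for √459; ℓ=10 ⇒ convergent index 9
i=0: a=21 ⇒ p=21, q=1
…
i=4: a=4 ⇒ p=707, q=33
i=5: a=21 ⇒ p=14997, q=700
…
i=8: a=2 ⇒ p=212079, q=9899
i=9: a=2 ⇒ p=499850, q=23331
(x₁, y₁) = (499850, 23331);  499850² − 459·23331² = 1 ✓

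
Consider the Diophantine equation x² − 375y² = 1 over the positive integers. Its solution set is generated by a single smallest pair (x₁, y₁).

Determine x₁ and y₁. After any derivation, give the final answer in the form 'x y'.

15124 781

[19; 2,1,2,1,5,1,2,1,2,38] for √375; ℓ=10 ⇒ convergent index 9
i=0: a=19 ⇒ p=19, q=1
i=1: a=2 ⇒ p=39, q=2
i=2: a=1 ⇒ p=58, q=3
i=3: a=2 ⇒ p=155, q=8
…
i=6: a=1 ⇒ p=1433, q=74
i=7: a=2 ⇒ p=4086, q=211
i=8: a=1 ⇒ p=5519, q=285
i=9: a=2 ⇒ p=15124, q=781
(x₁, y₁) = (15124, 781);  15124² − 375·781² = 1 ✓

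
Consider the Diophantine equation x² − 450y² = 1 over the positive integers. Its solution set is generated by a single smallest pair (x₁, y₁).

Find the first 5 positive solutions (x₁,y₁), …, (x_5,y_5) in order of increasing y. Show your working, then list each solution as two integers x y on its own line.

19601 924
768398401 36222648
30122754096401 1420000245972
1180872205318713601 55666849606371696
46292552162781456490001 2182251836848982980620

[21; 4,1,2,4,2,1,4,42] for √450; ℓ=8 ⇒ convergent index 7
i=0: a=21 ⇒ p=21, q=1
i=1: a=4 ⇒ p=85, q=4
i=2: a=1 ⇒ p=106, q=5
i=3: a=2 ⇒ p=297, q=14
…
i=6: a=1 ⇒ p=4179, q=197
i=7: a=4 ⇒ p=19601, q=924
→ (19601, 924).  Check: 19601²=384199201, 450·924²=384199200, difference 1.
k=2:  x_2 = 19601·19601+450·924·924 = 768398401,  y_2 = 19601·924+924·19601 = 36222648
k=3:  x_3 = 19601·768398401+450·924·36222648 = 30122754096401,  y_3 = 19601·36222648+924·768398401 = 1420000245972
k=4:  x_4 = 19601·30122754096401+450·924·1420000245972 = 1180872205318713601,  y_4 = 19601·1420000245972+924·30122754096401 = 55666849606371696
k=5:  x_5 = 19601·1180872205318713601+450·924·55666849606371696 = 46292552162781456490001,  y_5 = 19601·55666849606371696+924·1180872205318713601 = 2182251836848982980620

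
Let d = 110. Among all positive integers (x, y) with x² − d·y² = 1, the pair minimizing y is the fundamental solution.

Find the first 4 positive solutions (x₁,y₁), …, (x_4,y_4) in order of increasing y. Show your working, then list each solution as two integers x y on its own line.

21 2
881 84
36981 3526
1552321 148008

√110 = [10; 2,20, …], period ℓ=2 (even) → k=1
i=0: a=10 ⇒ p=10, q=1
i=1: a=2 ⇒ p=21, q=2
(x₁, y₁) = (21, 2);  21² − 110·2² = 1 ✓
n=2: (21,2)∘(21,2) = (21·21+110·2·2, 21·2+2·21) = (881,84)
n=3: (881,84)∘(21,2) = (21·881+110·2·84, 21·84+2·881) = (36981,3526)
n=4: (36981,3526)∘(21,2) = (21·36981+110·2·3526, 21·3526+2·36981) = (1552321,148008)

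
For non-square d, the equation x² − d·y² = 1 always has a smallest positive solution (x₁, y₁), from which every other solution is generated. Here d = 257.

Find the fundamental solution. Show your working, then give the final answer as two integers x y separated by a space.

513 32

d=257: √d = [16; 32] (ℓ=1, odd), read p_1/q_1
a_0=16:  p_0=16·1+0=16,  q_0=16·0+1=1
a_1=32:  p_1=32·16+1=513,  q_1=32·1+0=32
fundamental: x₁=513, y₁=32  (since 263169 − 257·1024 = 1)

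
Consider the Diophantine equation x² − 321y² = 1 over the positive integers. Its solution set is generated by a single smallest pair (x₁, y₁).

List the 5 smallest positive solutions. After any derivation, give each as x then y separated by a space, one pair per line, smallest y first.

[17; 1,10,1,34] for √321; ℓ=4 ⇒ convergent index 3
i=0: a=17 ⇒ p=17, q=1
i=1: a=1 ⇒ p=18, q=1
i=2: a=10 ⇒ p=197, q=11
i=3: a=1 ⇒ p=215, q=12
(x₁, y₁) = (215, 12);  215² − 321·12² = 1 ✓
n=2: (215,12)∘(215,12) = (215·215+321·12·12, 215·12+12·215) = (92449,5160)
n=3: (92449,5160)∘(215,12) = (215·92449+321·12·5160, 215·5160+12·92449) = (39752855,2218788)
n=4: (39752855,2218788)∘(215,12) = (215·39752855+321·12·2218788, 215·2218788+12·39752855) = (17093635201,954073680)
n=5: (17093635201,954073680)∘(215,12) = (215·17093635201+321·12·954073680, 215·954073680+12·17093635201) = (7350223383575,410249463612)

215 12
92449 5160
39752855 2218788
17093635201 954073680
7350223383575 410249463612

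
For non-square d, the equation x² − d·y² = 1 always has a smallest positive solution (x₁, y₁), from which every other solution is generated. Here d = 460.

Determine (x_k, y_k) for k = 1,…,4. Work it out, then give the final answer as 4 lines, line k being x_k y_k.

2535751 118230
12860066268001 599603681460
65219851798297071751 3040891269731634690
330762608834754335913072001 15421886156225925189922920

√460 → a₀=21, period (2,4,3,1,2,10,2,1,3,4,2,42); ℓ=12 even so k=11
k=0  a_k=21  p_k/q_k = 21/1
k=1  a_k=2  p_k/q_k = 43/2
…
k=4  a_k=1  p_k/q_k = 815/38
…
k=6  a_k=10  p_k/q_k = 23335/1088
k=7  a_k=2  p_k/q_k = 48922/2281
k=8  a_k=1  p_k/q_k = 72257/3369
…
k=10  a_k=4  p_k/q_k = 1135029/52921
k=11  a_k=2  p_k/q_k = 2535751/118230
→ (2535751, 118230).  Check: 2535751²=6430033134001, 460·118230²=6430033134000, difference 1.
(x_2, y_2) = (2535751·2535751 + 460·118230·118230, 2535751·118230 + 118230·2535751) = (12860066268001, 599603681460)
(x_3, y_3) = (2535751·12860066268001 + 460·118230·599603681460, 2535751·599603681460 + 118230·12860066268001) = (65219851798297071751, 3040891269731634690)
(x_4, y_4) = (2535751·65219851798297071751 + 460·118230·3040891269731634690, 2535751·3040891269731634690 + 118230·65219851798297071751) = (330762608834754335913072001, 15421886156225925189922920)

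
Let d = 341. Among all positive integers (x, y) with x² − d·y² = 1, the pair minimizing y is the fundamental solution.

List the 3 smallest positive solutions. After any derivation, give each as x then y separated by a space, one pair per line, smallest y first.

√341 → a₀=18, period (2,6,1,8,2,…,6,2,36); ℓ=14 even so k=13
a_0=18:  p_0=18·1+0=18,  q_0=18·0+1=1
a_1=2:  p_1=2·18+1=37,  q_1=2·1+0=2
…
a_3=1:  p_3=1·240+37=277,  q_3=1·13+2=15
a_4=8:  p_4=8·277+240=2456,  q_4=8·15+13=133
…
a_6=1:  p_6=1·5189+2456=7645,  q_6=1·281+133=414
a_7=2:  p_7=2·7645+5189=20479,  q_7=2·414+281=1109
a_8=1:  p_8=1·20479+7645=28124,  q_8=1·1109+414=1523
…
a_11=1:  p_11=1·641940+76727=718667,  q_11=1·34763+4155=38918
a_12=6:  p_12=6·718667+641940=4953942,  q_12=6·38918+34763=268271
a_13=2:  p_13=2·4953942+718667=10626551,  q_13=2·268271+38918=575460
(x₁, y₁) = (10626551, 575460);  10626551² − 341·575460² = 1 ✓
(x_2, y_2) = (10626551·10626551 + 341·575460·575460, 10626551·575460 + 575460·10626551) = (225847172311201, 12230310076920)
(x_3, y_3) = (10626551·225847172311201 + 341·575460·12230310076920, 10626551·12230310076920 + 575460·225847172311201) = (4799952989541519968951, 259932027556408030380)

10626551 575460
225847172311201 12230310076920
4799952989541519968951 259932027556408030380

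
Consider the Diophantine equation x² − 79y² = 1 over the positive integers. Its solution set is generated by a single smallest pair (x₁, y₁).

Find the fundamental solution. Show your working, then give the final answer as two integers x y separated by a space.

80 9

d=79: √d = [8; 1,7,1,16] (ℓ=4, even), read p_3/q_3
k=0  a_k=8  p_k/q_k = 8/1
k=1  a_k=1  p_k/q_k = 9/1
k=2  a_k=7  p_k/q_k = 71/8
k=3  a_k=1  p_k/q_k = 80/9
(x₁, y₁) = (80, 9);  80² − 79·9² = 1 ✓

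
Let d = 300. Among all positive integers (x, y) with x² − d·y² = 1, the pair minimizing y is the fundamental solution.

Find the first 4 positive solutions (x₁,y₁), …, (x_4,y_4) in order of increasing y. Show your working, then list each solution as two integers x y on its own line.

1351 78
3650401 210756
9863382151 569462634
26650854921601 1538687826312

d=300: √d = [17; 3,8,3,34] (ℓ=4, even), read p_3/q_3
a_0=17:  p_0=17·1+0=17,  q_0=17·0+1=1
…
a_2=8:  p_2=8·52+17=433,  q_2=8·3+1=25
a_3=3:  p_3=3·433+52=1351,  q_3=3·25+3=78
(x₁, y₁) = (1351, 78);  1351² − 300·78² = 1 ✓
k=2:  x_2 = 1351·1351+300·78·78 = 3650401,  y_2 = 1351·78+78·1351 = 210756
k=3:  x_3 = 1351·3650401+300·78·210756 = 9863382151,  y_3 = 1351·210756+78·3650401 = 569462634
k=4:  x_4 = 1351·9863382151+300·78·569462634 = 26650854921601,  y_4 = 1351·569462634+78·9863382151 = 1538687826312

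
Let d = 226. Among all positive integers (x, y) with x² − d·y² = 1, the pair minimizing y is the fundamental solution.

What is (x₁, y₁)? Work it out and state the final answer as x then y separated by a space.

451 30

√226 → a₀=15, period (30); ℓ=1 odd so k=1
i=0: a=15 ⇒ p=15, q=1
i=1: a=30 ⇒ p=451, q=30
(x₁, y₁) = (451, 30);  451² − 226·30² = 1 ✓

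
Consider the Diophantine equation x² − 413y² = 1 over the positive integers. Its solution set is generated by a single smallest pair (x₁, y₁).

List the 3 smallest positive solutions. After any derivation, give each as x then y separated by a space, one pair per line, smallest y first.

113399 5580
25718666401 1265532840
5832942102300599 287020317040740

√413 → a₀=20, period (3,9,1,4,1,9,3,40); ℓ=8 even so k=7
i=0: a=20 ⇒ p=20, q=1
…
i=4: a=4 ⇒ p=3089, q=152
i=5: a=1 ⇒ p=3719, q=183
i=6: a=9 ⇒ p=36560, q=1799
i=7: a=3 ⇒ p=113399, q=5580
(x₁, y₁) = (113399, 5580);  113399² − 413·5580² = 1 ✓
k=2:  x_2 = 113399·113399+413·5580·5580 = 25718666401,  y_2 = 113399·5580+5580·113399 = 1265532840
k=3:  x_3 = 113399·25718666401+413·5580·1265532840 = 5832942102300599,  y_3 = 113399·1265532840+5580·25718666401 = 287020317040740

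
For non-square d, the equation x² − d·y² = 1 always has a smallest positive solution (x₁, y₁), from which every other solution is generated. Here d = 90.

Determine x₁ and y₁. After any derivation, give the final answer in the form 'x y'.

√90 = [9; 2,18, …], period ℓ=2 (even) → k=1
a_0=9:  p_0=9·1+0=9,  q_0=9·0+1=1
a_1=2:  p_1=2·9+1=19,  q_1=2·1+0=2
(x₁, y₁) = (19, 2);  19² − 90·2² = 1 ✓

19 2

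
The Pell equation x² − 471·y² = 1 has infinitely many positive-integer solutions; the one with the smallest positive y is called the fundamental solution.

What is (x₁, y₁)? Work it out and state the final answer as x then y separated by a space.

√471 = [21; 1,2,2,1,3,…,2,1,42, …], period ℓ=14 (even) → k=13
k=0  a_k=21  p_k/q_k = 21/1
…
k=2  a_k=2  p_k/q_k = 65/3
k=3  a_k=2  p_k/q_k = 152/7
k=4  a_k=1  p_k/q_k = 217/10
…
k=6  a_k=4  p_k/q_k = 3429/158
…
k=8  a_k=4  p_k/q_k = 198665/9154
…
k=11  a_k=2  p_k/q_k = 2331742/107441
k=12  a_k=2  p_k/q_k = 5506953/253747
k=13  a_k=1  p_k/q_k = 7838695/361188
fundamental: x₁=7838695, y₁=361188  (since 61445139303025 − 471·130456771344 = 1)

7838695 361188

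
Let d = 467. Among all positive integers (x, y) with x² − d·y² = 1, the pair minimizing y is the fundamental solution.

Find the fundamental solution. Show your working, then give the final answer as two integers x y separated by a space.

1625626 75225

[21; 1,1,1,1,3,…,1,1,42] for √467; ℓ=14 ⇒ convergent index 13
k=0  a_k=21  p_k/q_k = 21/1
…
k=2  a_k=1  p_k/q_k = 43/2
…
k=4  a_k=1  p_k/q_k = 108/5
k=5  a_k=3  p_k/q_k = 389/18
k=6  a_k=3  p_k/q_k = 1275/59
k=7  a_k=21  p_k/q_k = 27164/1257
…
k=12  a_k=1  p_k/q_k = 991929/45901
k=13  a_k=1  p_k/q_k = 1625626/75225
(x₁, y₁) = (1625626, 75225);  1625626² − 467·75225² = 1 ✓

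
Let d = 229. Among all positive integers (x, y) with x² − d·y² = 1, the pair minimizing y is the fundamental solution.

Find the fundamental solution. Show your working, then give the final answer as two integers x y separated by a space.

√229 → a₀=15, period (7,1,1,7,30); ℓ=5 odd so k=9
a_0=15:  p_0=15·1+0=15,  q_0=15·0+1=1
a_1=7:  p_1=7·15+1=106,  q_1=7·1+0=7
…
a_3=1:  p_3=1·121+106=227,  q_3=1·8+7=15
a_4=7:  p_4=7·227+121=1710,  q_4=7·15+8=113
…
a_6=7:  p_6=7·51527+1710=362399,  q_6=7·3405+113=23948
a_7=1:  p_7=1·362399+51527=413926,  q_7=1·23948+3405=27353
a_8=1:  p_8=1·413926+362399=776325,  q_8=1·27353+23948=51301
a_9=7:  p_9=7·776325+413926=5848201,  q_9=7·51301+27353=386460
→ (5848201, 386460).  Check: 5848201²=34201454936401, 229·386460²=34201454936400, difference 1.

5848201 386460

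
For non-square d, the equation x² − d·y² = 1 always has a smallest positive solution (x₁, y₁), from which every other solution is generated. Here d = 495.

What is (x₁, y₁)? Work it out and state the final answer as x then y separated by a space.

√495 = [22; 4,44, …], period ℓ=2 (even) → k=1
step 0: (22, 1)  from 22·(1,0) + (0,1)
step 1: (89, 4)  from 4·(22,1) + (1,0)
(x₁, y₁) = (89, 4);  89² − 495·4² = 1 ✓

89 4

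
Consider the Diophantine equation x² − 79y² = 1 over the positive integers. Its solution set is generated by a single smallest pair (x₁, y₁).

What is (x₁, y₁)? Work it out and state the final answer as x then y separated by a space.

√79 → a₀=8, period (1,7,1,16); ℓ=4 even so k=3
a_0=8:  p_0=8·1+0=8,  q_0=8·0+1=1
a_1=1:  p_1=1·8+1=9,  q_1=1·1+0=1
a_2=7:  p_2=7·9+8=71,  q_2=7·1+1=8
a_3=1:  p_3=1·71+9=80,  q_3=1·8+1=9
→ (80, 9).  Check: 80²=6400, 79·9²=6399, difference 1.

80 9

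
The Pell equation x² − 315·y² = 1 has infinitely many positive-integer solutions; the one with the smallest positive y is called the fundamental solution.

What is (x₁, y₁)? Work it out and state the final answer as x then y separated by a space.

√315 → a₀=17, period (1,2,1,34); ℓ=4 even so k=3
k=0  a_k=17  p_k/q_k = 17/1
k=1  a_k=1  p_k/q_k = 18/1
k=2  a_k=2  p_k/q_k = 53/3
k=3  a_k=1  p_k/q_k = 71/4
→ (71, 4).  Check: 71²=5041, 315·4²=5040, difference 1.

71 4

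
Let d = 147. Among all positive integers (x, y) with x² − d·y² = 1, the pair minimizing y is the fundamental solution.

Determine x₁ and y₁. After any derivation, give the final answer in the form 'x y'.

d=147: √d = [12; 8,24] (ℓ=2, even), read p_1/q_1
k=0  a_k=12  p_k/q_k = 12/1
k=1  a_k=8  p_k/q_k = 97/8
fundamental: x₁=97, y₁=8  (since 9409 − 147·64 = 1)

97 8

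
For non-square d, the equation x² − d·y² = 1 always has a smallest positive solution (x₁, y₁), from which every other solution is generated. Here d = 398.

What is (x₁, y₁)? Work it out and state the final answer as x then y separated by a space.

399 20

[19; 1,18,1,38] for √398; ℓ=4 ⇒ convergent index 3
step 0: (19, 1)  from 19·(1,0) + (0,1)
step 1: (20, 1)  from 1·(19,1) + (1,0)
step 2: (379, 19)  from 18·(20,1) + (19,1)
step 3: (399, 20)  from 1·(379,19) + (20,1)
fundamental: x₁=399, y₁=20  (since 159201 − 398·400 = 1)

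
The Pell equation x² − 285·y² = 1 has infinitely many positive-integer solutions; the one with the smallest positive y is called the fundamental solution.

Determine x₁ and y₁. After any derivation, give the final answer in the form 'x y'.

2431 144

[16; 1,7,2,7,1,32] for √285; ℓ=6 ⇒ convergent index 5
k=0  a_k=16  p_k/q_k = 16/1
k=1  a_k=1  p_k/q_k = 17/1
k=2  a_k=7  p_k/q_k = 135/8
k=3  a_k=2  p_k/q_k = 287/17
k=4  a_k=7  p_k/q_k = 2144/127
k=5  a_k=1  p_k/q_k = 2431/144
(x₁, y₁) = (2431, 144);  2431² − 285·144² = 1 ✓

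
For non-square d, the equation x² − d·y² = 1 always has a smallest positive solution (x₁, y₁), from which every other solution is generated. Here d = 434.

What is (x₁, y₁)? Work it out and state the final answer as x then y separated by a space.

d=434: √d = [20; 1,4,1,40] (ℓ=4, even), read p_3/q_3
a_0=20:  p_0=20·1+0=20,  q_0=20·0+1=1
…
a_2=4:  p_2=4·21+20=104,  q_2=4·1+1=5
a_3=1:  p_3=1·104+21=125,  q_3=1·5+1=6
→ (125, 6).  Check: 125²=15625, 434·6²=15624, difference 1.

125 6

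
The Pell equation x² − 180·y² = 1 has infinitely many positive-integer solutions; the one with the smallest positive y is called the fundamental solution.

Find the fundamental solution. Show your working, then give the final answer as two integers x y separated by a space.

161 12

√180 → a₀=13, period (2,2,2,26); ℓ=4 even so k=3
step 0: (13, 1)  from 13·(1,0) + (0,1)
step 1: (27, 2)  from 2·(13,1) + (1,0)
step 2: (67, 5)  from 2·(27,2) + (13,1)
step 3: (161, 12)  from 2·(67,5) + (27,2)
(x₁, y₁) = (161, 12);  161² − 180·12² = 1 ✓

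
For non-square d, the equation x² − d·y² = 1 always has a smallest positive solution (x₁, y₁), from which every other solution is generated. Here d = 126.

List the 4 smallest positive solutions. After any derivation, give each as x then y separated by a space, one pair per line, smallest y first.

d=126: √d = [11; 4,2,4,22] (ℓ=4, even), read p_3/q_3
i=0: a=11 ⇒ p=11, q=1
…
i=2: a=2 ⇒ p=101, q=9
i=3: a=4 ⇒ p=449, q=40
→ (449, 40).  Check: 449²=201601, 126·40²=201600, difference 1.
(449+40√126)^2 = 403201 + 35920√126
(449+40√126)^3 = 362074049 + 32256120√126
(449+40√126)^4 = 325142092801 + 28965959840√126

449 40
403201 35920
362074049 32256120
325142092801 28965959840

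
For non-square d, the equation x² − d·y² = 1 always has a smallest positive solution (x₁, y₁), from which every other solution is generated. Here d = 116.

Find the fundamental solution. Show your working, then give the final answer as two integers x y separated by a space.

d=116: √d = [10; 1,3,2,1,4,1,2,3,1,20] (ℓ=10, even), read p_9/q_9
a_0=10:  p_0=10·1+0=10,  q_0=10·0+1=1
a_1=1:  p_1=1·10+1=11,  q_1=1·1+0=1
a_2=3:  p_2=3·11+10=43,  q_2=3·1+1=4
a_3=2:  p_3=2·43+11=97,  q_3=2·4+1=9
…
a_8=3:  p_8=3·2251+797=7550,  q_8=3·209+74=701
a_9=1:  p_9=1·7550+2251=9801,  q_9=1·701+209=910
→ (9801, 910).  Check: 9801²=96059601, 116·910²=96059600, difference 1.

9801 910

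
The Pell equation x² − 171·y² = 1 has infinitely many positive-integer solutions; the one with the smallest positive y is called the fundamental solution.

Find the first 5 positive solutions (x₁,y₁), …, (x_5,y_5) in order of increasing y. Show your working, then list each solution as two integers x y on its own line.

√171 = [13; 13,26, …], period ℓ=2 (even) → k=1
k=0  a_k=13  p_k/q_k = 13/1
k=1  a_k=13  p_k/q_k = 170/13
→ (170, 13).  Check: 170²=28900, 171·13²=28899, difference 1.
(170+13√171)^2 = 57799 + 4420√171
(170+13√171)^3 = 19651490 + 1502787√171
(170+13√171)^4 = 6681448801 + 510943160√171
(170+13√171)^5 = 2271672940850 + 173719171613√171

170 13
57799 4420
19651490 1502787
6681448801 510943160
2271672940850 173719171613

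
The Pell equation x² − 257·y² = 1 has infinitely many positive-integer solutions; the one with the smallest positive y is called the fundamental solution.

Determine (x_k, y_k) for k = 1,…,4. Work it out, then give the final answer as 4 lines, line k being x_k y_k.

513 32
526337 32832
540021249 33685600
554061275137 34561392768

√257 = [16; 32, …], period ℓ=1 (odd) → k=1
k=0  a_k=16  p_k/q_k = 16/1
k=1  a_k=32  p_k/q_k = 513/32
fundamental: x₁=513, y₁=32  (since 263169 − 257·1024 = 1)
(513+32√257)^2 = 526337 + 32832√257
(513+32√257)^3 = 540021249 + 33685600√257
(513+32√257)^4 = 554061275137 + 34561392768√257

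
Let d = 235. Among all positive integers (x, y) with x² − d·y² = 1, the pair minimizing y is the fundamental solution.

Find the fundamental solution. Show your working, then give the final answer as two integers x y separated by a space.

√235 = [15; 3,30, …], period ℓ=2 (even) → k=1
i=0: a=15 ⇒ p=15, q=1
i=1: a=3 ⇒ p=46, q=3
→ (46, 3).  Check: 46²=2116, 235·3²=2115, difference 1.

46 3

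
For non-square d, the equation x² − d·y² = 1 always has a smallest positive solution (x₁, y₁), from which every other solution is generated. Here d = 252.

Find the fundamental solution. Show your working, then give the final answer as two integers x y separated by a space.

√252 = [15; 1,6,1,30, …], period ℓ=4 (even) → k=3
i=0: a=15 ⇒ p=15, q=1
…
i=2: a=6 ⇒ p=111, q=7
i=3: a=1 ⇒ p=127, q=8
(x₁, y₁) = (127, 8);  127² − 252·8² = 1 ✓

127 8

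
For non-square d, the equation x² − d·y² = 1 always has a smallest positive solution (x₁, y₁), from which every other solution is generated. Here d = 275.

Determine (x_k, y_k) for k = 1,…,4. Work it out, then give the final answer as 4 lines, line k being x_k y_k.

199 12
79201 4776
31521799 1900836
12545596801 756527952

√275 = [16; 1,1,2,1,1,32, …], period ℓ=6 (even) → k=5
step 0: (16, 1)  from 16·(1,0) + (0,1)
step 1: (17, 1)  from 1·(16,1) + (1,0)
step 2: (33, 2)  from 1·(17,1) + (16,1)
step 3: (83, 5)  from 2·(33,2) + (17,1)
step 4: (116, 7)  from 1·(83,5) + (33,2)
step 5: (199, 12)  from 1·(116,7) + (83,5)
→ (199, 12).  Check: 199²=39601, 275·12²=39600, difference 1.
(x_2, y_2) = (199·199 + 275·12·12, 199·12 + 12·199) = (79201, 4776)
(x_3, y_3) = (199·79201 + 275·12·4776, 199·4776 + 12·79201) = (31521799, 1900836)
(x_4, y_4) = (199·31521799 + 275·12·1900836, 199·1900836 + 12·31521799) = (12545596801, 756527952)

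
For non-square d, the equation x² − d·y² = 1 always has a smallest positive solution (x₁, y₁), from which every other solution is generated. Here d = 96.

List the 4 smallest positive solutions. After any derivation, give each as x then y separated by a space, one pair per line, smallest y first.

49 5
4801 490
470449 48015
46099201 4704980

[9; 1,3,1,18] for √96; ℓ=4 ⇒ convergent index 3
k=0  a_k=9  p_k/q_k = 9/1
…
k=2  a_k=3  p_k/q_k = 39/4
k=3  a_k=1  p_k/q_k = 49/5
(x₁, y₁) = (49, 5);  49² − 96·5² = 1 ✓
k=2:  x_2 = 49·49+96·5·5 = 4801,  y_2 = 49·5+5·49 = 490
k=3:  x_3 = 49·4801+96·5·490 = 470449,  y_3 = 49·490+5·4801 = 48015
k=4:  x_4 = 49·470449+96·5·48015 = 46099201,  y_4 = 49·48015+5·470449 = 4704980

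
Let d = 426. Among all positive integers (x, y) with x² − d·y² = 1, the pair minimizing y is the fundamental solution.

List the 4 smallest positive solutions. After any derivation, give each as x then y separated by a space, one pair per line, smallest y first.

88751 4300
15753480001 763258600
2796274207048751 135479928012900
496344264283813920001 24047958181382517200

d=426: √d = [20; 1,1,1,3,2,6,2,3,1,1,1,40] (ℓ=12, even), read p_11/q_11
i=0: a=20 ⇒ p=20, q=1
i=1: a=1 ⇒ p=21, q=1
i=2: a=1 ⇒ p=41, q=2
…
i=4: a=3 ⇒ p=227, q=11
i=5: a=2 ⇒ p=516, q=25
i=6: a=6 ⇒ p=3323, q=161
…
i=8: a=3 ⇒ p=24809, q=1202
…
i=10: a=1 ⇒ p=56780, q=2751
i=11: a=1 ⇒ p=88751, q=4300
(x₁, y₁) = (88751, 4300);  88751² − 426·4300² = 1 ✓
k=2:  x_2 = 88751·88751+426·4300·4300 = 15753480001,  y_2 = 88751·4300+4300·88751 = 763258600
k=3:  x_3 = 88751·15753480001+426·4300·763258600 = 2796274207048751,  y_3 = 88751·763258600+4300·15753480001 = 135479928012900
k=4:  x_4 = 88751·2796274207048751+426·4300·135479928012900 = 496344264283813920001,  y_4 = 88751·135479928012900+4300·2796274207048751 = 24047958181382517200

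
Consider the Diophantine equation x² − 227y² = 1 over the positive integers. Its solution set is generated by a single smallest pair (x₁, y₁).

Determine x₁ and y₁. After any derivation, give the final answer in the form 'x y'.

d=227: √d = [15; 15,30] (ℓ=2, even), read p_1/q_1
k=0  a_k=15  p_k/q_k = 15/1
k=1  a_k=15  p_k/q_k = 226/15
(x₁, y₁) = (226, 15);  226² − 227·15² = 1 ✓

226 15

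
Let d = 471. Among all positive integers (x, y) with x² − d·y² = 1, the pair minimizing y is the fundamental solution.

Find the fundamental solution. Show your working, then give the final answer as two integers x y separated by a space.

7838695 361188

√471 → a₀=21, period (1,2,2,1,3,…,2,1,42); ℓ=14 even so k=13
k=0  a_k=21  p_k/q_k = 21/1
k=1  a_k=1  p_k/q_k = 22/1
k=2  a_k=2  p_k/q_k = 65/3
…
k=6  a_k=4  p_k/q_k = 3429/158
…
k=8  a_k=4  p_k/q_k = 198665/9154
k=9  a_k=3  p_k/q_k = 644804/29711
…
k=11  a_k=2  p_k/q_k = 2331742/107441
k=12  a_k=2  p_k/q_k = 5506953/253747
k=13  a_k=1  p_k/q_k = 7838695/361188
→ (7838695, 361188).  Check: 7838695²=61445139303025, 471·361188²=61445139303024, difference 1.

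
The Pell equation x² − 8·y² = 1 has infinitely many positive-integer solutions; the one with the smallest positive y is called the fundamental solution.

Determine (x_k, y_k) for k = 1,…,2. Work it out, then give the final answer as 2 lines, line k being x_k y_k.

3 1
17 6

d=8: √d = [2; 1,4] (ℓ=2, even), read p_1/q_1
k=0  a_k=2  p_k/q_k = 2/1
k=1  a_k=1  p_k/q_k = 3/1
→ (3, 1).  Check: 3²=9, 8·1²=8, difference 1.
n=2: (3,1)∘(3,1) = (3·3+8·1·1, 3·1+1·3) = (17,6)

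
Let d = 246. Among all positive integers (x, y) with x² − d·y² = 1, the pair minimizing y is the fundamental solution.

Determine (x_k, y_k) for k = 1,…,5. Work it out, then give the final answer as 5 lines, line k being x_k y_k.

√246 = [15; 1,2,5,1,14,1,5,2,1,30, …], period ℓ=10 (even) → k=9
i=0: a=15 ⇒ p=15, q=1
i=1: a=1 ⇒ p=16, q=1
i=2: a=2 ⇒ p=47, q=3
i=3: a=5 ⇒ p=251, q=16
i=4: a=1 ⇒ p=298, q=19
…
i=6: a=1 ⇒ p=4721, q=301
…
i=8: a=2 ⇒ p=60777, q=3875
i=9: a=1 ⇒ p=88805, q=5662
(x₁, y₁) = (88805, 5662);  88805² − 246·5662² = 1 ✓
(x_2, y_2) = (88805·88805 + 246·5662·5662, 88805·5662 + 5662·88805) = (15772656049, 1005627820)
(x_3, y_3) = (88805·15772656049 + 246·5662·1005627820, 88805·1005627820 + 5662·15772656049) = (2801381440774085, 178609557104538)
(x_4, y_4) = (88805·2801381440774085 + 246·5662·178609557104538, 88805·178609557104538 + 5662·2801381440774085) = (497553357680112580801, 31722843436331366360)
(x_5, y_5) = (88805·497553357680112580801 + 246·5662·31722843436331366360, 88805·31722843436331366360 + 5662·497553357680112580801) = (88370451854763414035291525, 5634294222548204422095062)

88805 5662
15772656049 1005627820
2801381440774085 178609557104538
497553357680112580801 31722843436331366360
88370451854763414035291525 5634294222548204422095062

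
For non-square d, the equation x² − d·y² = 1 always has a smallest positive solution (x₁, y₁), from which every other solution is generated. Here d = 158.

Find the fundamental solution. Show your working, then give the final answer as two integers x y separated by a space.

7743 616

[12; 1,1,3,12,3,1,1,24] for √158; ℓ=8 ⇒ convergent index 7
a_0=12:  p_0=12·1+0=12,  q_0=12·0+1=1
…
a_2=1:  p_2=1·13+12=25,  q_2=1·1+1=2
…
a_4=12:  p_4=12·88+25=1081,  q_4=12·7+2=86
…
a_6=1:  p_6=1·3331+1081=4412,  q_6=1·265+86=351
a_7=1:  p_7=1·4412+3331=7743,  q_7=1·351+265=616
(x₁, y₁) = (7743, 616);  7743² − 158·616² = 1 ✓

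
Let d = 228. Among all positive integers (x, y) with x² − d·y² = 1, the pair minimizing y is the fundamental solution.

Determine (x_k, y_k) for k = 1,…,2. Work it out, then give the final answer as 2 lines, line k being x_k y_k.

151 10
45601 3020

√228 → a₀=15, period (10,30); ℓ=2 even so k=1
i=0: a=15 ⇒ p=15, q=1
i=1: a=10 ⇒ p=151, q=10
fundamental: x₁=151, y₁=10  (since 22801 − 228·100 = 1)
(151+10√228)^2 = 45601 + 3020√228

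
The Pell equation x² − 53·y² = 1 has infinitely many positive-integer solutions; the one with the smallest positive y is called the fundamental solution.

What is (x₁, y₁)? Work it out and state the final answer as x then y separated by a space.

√53 → a₀=7, period (3,1,1,3,14); ℓ=5 odd so k=9
k=0  a_k=7  p_k/q_k = 7/1
…
k=2  a_k=1  p_k/q_k = 29/4
k=3  a_k=1  p_k/q_k = 51/7
…
k=5  a_k=14  p_k/q_k = 2599/357
k=6  a_k=3  p_k/q_k = 7979/1096
k=7  a_k=1  p_k/q_k = 10578/1453
k=8  a_k=1  p_k/q_k = 18557/2549
k=9  a_k=3  p_k/q_k = 66249/9100
fundamental: x₁=66249, y₁=9100  (since 4388930001 − 53·82810000 = 1)

66249 9100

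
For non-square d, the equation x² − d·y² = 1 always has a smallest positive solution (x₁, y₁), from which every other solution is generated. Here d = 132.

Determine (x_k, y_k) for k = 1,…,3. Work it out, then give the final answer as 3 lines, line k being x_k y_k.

√132 → a₀=11, period (2,22); ℓ=2 even so k=1
a_0=11:  p_0=11·1+0=11,  q_0=11·0+1=1
a_1=2:  p_1=2·11+1=23,  q_1=2·1+0=2
→ (23, 2).  Check: 23²=529, 132·2²=528, difference 1.
(x_2, y_2) = (23·23 + 132·2·2, 23·2 + 2·23) = (1057, 92)
(x_3, y_3) = (23·1057 + 132·2·92, 23·92 + 2·1057) = (48599, 4230)

23 2
1057 92
48599 4230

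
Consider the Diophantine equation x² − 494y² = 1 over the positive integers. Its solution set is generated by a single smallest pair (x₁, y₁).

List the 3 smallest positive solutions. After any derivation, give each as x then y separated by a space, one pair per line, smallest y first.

73035 3286
10668222449 479986020
1558307253052395 70111557938114

√494 → a₀=22, period (4,2,2,1,2,1,2,2,4,44); ℓ=10 even so k=9
i=0: a=22 ⇒ p=22, q=1
…
i=3: a=2 ⇒ p=489, q=22
i=4: a=1 ⇒ p=689, q=31
…
i=8: a=2 ⇒ p=16514, q=743
i=9: a=4 ⇒ p=73035, q=3286
fundamental: x₁=73035, y₁=3286  (since 5334111225 − 494·10797796 = 1)
(x_2, y_2) = (73035·73035 + 494·3286·3286, 73035·3286 + 3286·73035) = (10668222449, 479986020)
(x_3, y_3) = (73035·10668222449 + 494·3286·479986020, 73035·479986020 + 3286·10668222449) = (1558307253052395, 70111557938114)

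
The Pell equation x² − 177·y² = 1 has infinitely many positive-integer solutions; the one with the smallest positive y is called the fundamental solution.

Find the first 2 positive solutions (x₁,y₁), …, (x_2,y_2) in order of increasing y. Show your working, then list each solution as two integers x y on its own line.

√177 → a₀=13, period (3,3,2,8,2,3,3,26); ℓ=8 even so k=7
k=0  a_k=13  p_k/q_k = 13/1
…
k=5  a_k=2  p_k/q_k = 5468/411
k=6  a_k=3  p_k/q_k = 18985/1427
k=7  a_k=3  p_k/q_k = 62423/4692
(x₁, y₁) = (62423, 4692);  62423² − 177·4692² = 1 ✓
(62423+4692√177)^2 = 7793261857 + 585777432√177

62423 4692
7793261857 585777432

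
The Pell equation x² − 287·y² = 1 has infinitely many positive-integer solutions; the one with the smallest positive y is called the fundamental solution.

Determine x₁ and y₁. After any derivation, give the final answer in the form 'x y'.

d=287: √d = [16; 1,15,1,32] (ℓ=4, even), read p_3/q_3
a_0=16:  p_0=16·1+0=16,  q_0=16·0+1=1
a_1=1:  p_1=1·16+1=17,  q_1=1·1+0=1
a_2=15:  p_2=15·17+16=271,  q_2=15·1+1=16
a_3=1:  p_3=1·271+17=288,  q_3=1·16+1=17
→ (288, 17).  Check: 288²=82944, 287·17²=82943, difference 1.

288 17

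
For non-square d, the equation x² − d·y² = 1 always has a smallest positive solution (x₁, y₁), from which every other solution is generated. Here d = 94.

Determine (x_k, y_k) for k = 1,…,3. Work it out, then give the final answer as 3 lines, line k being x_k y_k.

2143295 221064
9187426914049 947610731760
39382732335491159615 4062018686654877336

d=94: √d = [9; 1,2,3,1,1,…,2,1,18] (ℓ=16, even), read p_15/q_15
i=0: a=9 ⇒ p=9, q=1
i=1: a=1 ⇒ p=10, q=1
…
i=5: a=1 ⇒ p=223, q=23
…
i=7: a=1 ⇒ p=1464, q=151
i=8: a=8 ⇒ p=12953, q=1336
…
i=12: a=1 ⇒ p=184493, q=19029
i=13: a=3 ⇒ p=652934, q=67345
i=14: a=2 ⇒ p=1490361, q=153719
i=15: a=1 ⇒ p=2143295, q=221064
(x₁, y₁) = (2143295, 221064);  2143295² − 94·221064² = 1 ✓
(2143295+221064√94)^2 = 9187426914049 + 947610731760√94
(2143295+221064√94)^3 = 39382732335491159615 + 4062018686654877336√94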